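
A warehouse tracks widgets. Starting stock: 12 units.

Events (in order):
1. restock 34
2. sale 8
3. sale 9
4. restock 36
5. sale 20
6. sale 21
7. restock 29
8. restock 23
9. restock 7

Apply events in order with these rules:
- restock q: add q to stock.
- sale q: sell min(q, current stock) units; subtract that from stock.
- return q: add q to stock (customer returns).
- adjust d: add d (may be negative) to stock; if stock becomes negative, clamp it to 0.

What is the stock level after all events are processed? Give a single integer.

Processing events:
Start: stock = 12
  Event 1 (restock 34): 12 + 34 = 46
  Event 2 (sale 8): sell min(8,46)=8. stock: 46 - 8 = 38. total_sold = 8
  Event 3 (sale 9): sell min(9,38)=9. stock: 38 - 9 = 29. total_sold = 17
  Event 4 (restock 36): 29 + 36 = 65
  Event 5 (sale 20): sell min(20,65)=20. stock: 65 - 20 = 45. total_sold = 37
  Event 6 (sale 21): sell min(21,45)=21. stock: 45 - 21 = 24. total_sold = 58
  Event 7 (restock 29): 24 + 29 = 53
  Event 8 (restock 23): 53 + 23 = 76
  Event 9 (restock 7): 76 + 7 = 83
Final: stock = 83, total_sold = 58

Answer: 83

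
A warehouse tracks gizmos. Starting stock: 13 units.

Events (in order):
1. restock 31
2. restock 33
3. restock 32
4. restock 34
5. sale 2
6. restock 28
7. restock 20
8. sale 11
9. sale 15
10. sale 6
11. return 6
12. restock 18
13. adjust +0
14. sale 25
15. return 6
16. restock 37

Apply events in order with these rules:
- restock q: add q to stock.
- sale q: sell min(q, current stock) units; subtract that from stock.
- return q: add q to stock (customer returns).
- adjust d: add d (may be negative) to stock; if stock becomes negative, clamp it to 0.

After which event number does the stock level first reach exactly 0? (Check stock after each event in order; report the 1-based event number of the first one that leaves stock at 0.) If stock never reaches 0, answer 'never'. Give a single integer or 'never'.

Processing events:
Start: stock = 13
  Event 1 (restock 31): 13 + 31 = 44
  Event 2 (restock 33): 44 + 33 = 77
  Event 3 (restock 32): 77 + 32 = 109
  Event 4 (restock 34): 109 + 34 = 143
  Event 5 (sale 2): sell min(2,143)=2. stock: 143 - 2 = 141. total_sold = 2
  Event 6 (restock 28): 141 + 28 = 169
  Event 7 (restock 20): 169 + 20 = 189
  Event 8 (sale 11): sell min(11,189)=11. stock: 189 - 11 = 178. total_sold = 13
  Event 9 (sale 15): sell min(15,178)=15. stock: 178 - 15 = 163. total_sold = 28
  Event 10 (sale 6): sell min(6,163)=6. stock: 163 - 6 = 157. total_sold = 34
  Event 11 (return 6): 157 + 6 = 163
  Event 12 (restock 18): 163 + 18 = 181
  Event 13 (adjust +0): 181 + 0 = 181
  Event 14 (sale 25): sell min(25,181)=25. stock: 181 - 25 = 156. total_sold = 59
  Event 15 (return 6): 156 + 6 = 162
  Event 16 (restock 37): 162 + 37 = 199
Final: stock = 199, total_sold = 59

Stock never reaches 0.

Answer: never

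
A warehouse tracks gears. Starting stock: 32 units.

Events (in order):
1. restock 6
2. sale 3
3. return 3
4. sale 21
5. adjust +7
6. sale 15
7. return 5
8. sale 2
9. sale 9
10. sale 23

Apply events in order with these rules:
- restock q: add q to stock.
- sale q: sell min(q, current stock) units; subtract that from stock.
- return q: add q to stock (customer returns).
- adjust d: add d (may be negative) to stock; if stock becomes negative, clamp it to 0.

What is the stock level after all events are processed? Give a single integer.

Answer: 0

Derivation:
Processing events:
Start: stock = 32
  Event 1 (restock 6): 32 + 6 = 38
  Event 2 (sale 3): sell min(3,38)=3. stock: 38 - 3 = 35. total_sold = 3
  Event 3 (return 3): 35 + 3 = 38
  Event 4 (sale 21): sell min(21,38)=21. stock: 38 - 21 = 17. total_sold = 24
  Event 5 (adjust +7): 17 + 7 = 24
  Event 6 (sale 15): sell min(15,24)=15. stock: 24 - 15 = 9. total_sold = 39
  Event 7 (return 5): 9 + 5 = 14
  Event 8 (sale 2): sell min(2,14)=2. stock: 14 - 2 = 12. total_sold = 41
  Event 9 (sale 9): sell min(9,12)=9. stock: 12 - 9 = 3. total_sold = 50
  Event 10 (sale 23): sell min(23,3)=3. stock: 3 - 3 = 0. total_sold = 53
Final: stock = 0, total_sold = 53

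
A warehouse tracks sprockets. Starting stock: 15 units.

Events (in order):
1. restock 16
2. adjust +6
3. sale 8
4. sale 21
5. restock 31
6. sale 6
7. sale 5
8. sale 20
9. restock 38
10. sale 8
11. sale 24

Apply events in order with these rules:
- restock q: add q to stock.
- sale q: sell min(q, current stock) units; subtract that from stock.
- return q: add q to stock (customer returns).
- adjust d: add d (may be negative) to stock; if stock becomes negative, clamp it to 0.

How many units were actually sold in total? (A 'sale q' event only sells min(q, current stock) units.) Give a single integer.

Answer: 92

Derivation:
Processing events:
Start: stock = 15
  Event 1 (restock 16): 15 + 16 = 31
  Event 2 (adjust +6): 31 + 6 = 37
  Event 3 (sale 8): sell min(8,37)=8. stock: 37 - 8 = 29. total_sold = 8
  Event 4 (sale 21): sell min(21,29)=21. stock: 29 - 21 = 8. total_sold = 29
  Event 5 (restock 31): 8 + 31 = 39
  Event 6 (sale 6): sell min(6,39)=6. stock: 39 - 6 = 33. total_sold = 35
  Event 7 (sale 5): sell min(5,33)=5. stock: 33 - 5 = 28. total_sold = 40
  Event 8 (sale 20): sell min(20,28)=20. stock: 28 - 20 = 8. total_sold = 60
  Event 9 (restock 38): 8 + 38 = 46
  Event 10 (sale 8): sell min(8,46)=8. stock: 46 - 8 = 38. total_sold = 68
  Event 11 (sale 24): sell min(24,38)=24. stock: 38 - 24 = 14. total_sold = 92
Final: stock = 14, total_sold = 92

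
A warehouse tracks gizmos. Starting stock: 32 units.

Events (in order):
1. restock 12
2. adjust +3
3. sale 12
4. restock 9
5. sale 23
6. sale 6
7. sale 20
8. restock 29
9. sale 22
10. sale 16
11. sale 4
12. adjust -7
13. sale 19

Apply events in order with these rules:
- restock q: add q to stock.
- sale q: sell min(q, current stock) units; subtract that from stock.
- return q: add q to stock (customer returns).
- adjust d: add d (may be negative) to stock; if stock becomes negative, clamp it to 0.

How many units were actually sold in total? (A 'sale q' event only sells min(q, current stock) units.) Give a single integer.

Processing events:
Start: stock = 32
  Event 1 (restock 12): 32 + 12 = 44
  Event 2 (adjust +3): 44 + 3 = 47
  Event 3 (sale 12): sell min(12,47)=12. stock: 47 - 12 = 35. total_sold = 12
  Event 4 (restock 9): 35 + 9 = 44
  Event 5 (sale 23): sell min(23,44)=23. stock: 44 - 23 = 21. total_sold = 35
  Event 6 (sale 6): sell min(6,21)=6. stock: 21 - 6 = 15. total_sold = 41
  Event 7 (sale 20): sell min(20,15)=15. stock: 15 - 15 = 0. total_sold = 56
  Event 8 (restock 29): 0 + 29 = 29
  Event 9 (sale 22): sell min(22,29)=22. stock: 29 - 22 = 7. total_sold = 78
  Event 10 (sale 16): sell min(16,7)=7. stock: 7 - 7 = 0. total_sold = 85
  Event 11 (sale 4): sell min(4,0)=0. stock: 0 - 0 = 0. total_sold = 85
  Event 12 (adjust -7): 0 + -7 = 0 (clamped to 0)
  Event 13 (sale 19): sell min(19,0)=0. stock: 0 - 0 = 0. total_sold = 85
Final: stock = 0, total_sold = 85

Answer: 85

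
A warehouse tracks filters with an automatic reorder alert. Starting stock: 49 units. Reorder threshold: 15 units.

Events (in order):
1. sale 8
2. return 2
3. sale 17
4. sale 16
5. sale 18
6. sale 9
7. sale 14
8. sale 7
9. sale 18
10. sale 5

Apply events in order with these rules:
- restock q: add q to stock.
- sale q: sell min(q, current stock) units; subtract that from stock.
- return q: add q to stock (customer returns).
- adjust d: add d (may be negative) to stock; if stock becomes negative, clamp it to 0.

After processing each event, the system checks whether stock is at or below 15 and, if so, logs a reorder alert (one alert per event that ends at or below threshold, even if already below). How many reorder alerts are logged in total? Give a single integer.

Answer: 7

Derivation:
Processing events:
Start: stock = 49
  Event 1 (sale 8): sell min(8,49)=8. stock: 49 - 8 = 41. total_sold = 8
  Event 2 (return 2): 41 + 2 = 43
  Event 3 (sale 17): sell min(17,43)=17. stock: 43 - 17 = 26. total_sold = 25
  Event 4 (sale 16): sell min(16,26)=16. stock: 26 - 16 = 10. total_sold = 41
  Event 5 (sale 18): sell min(18,10)=10. stock: 10 - 10 = 0. total_sold = 51
  Event 6 (sale 9): sell min(9,0)=0. stock: 0 - 0 = 0. total_sold = 51
  Event 7 (sale 14): sell min(14,0)=0. stock: 0 - 0 = 0. total_sold = 51
  Event 8 (sale 7): sell min(7,0)=0. stock: 0 - 0 = 0. total_sold = 51
  Event 9 (sale 18): sell min(18,0)=0. stock: 0 - 0 = 0. total_sold = 51
  Event 10 (sale 5): sell min(5,0)=0. stock: 0 - 0 = 0. total_sold = 51
Final: stock = 0, total_sold = 51

Checking against threshold 15:
  After event 1: stock=41 > 15
  After event 2: stock=43 > 15
  After event 3: stock=26 > 15
  After event 4: stock=10 <= 15 -> ALERT
  After event 5: stock=0 <= 15 -> ALERT
  After event 6: stock=0 <= 15 -> ALERT
  After event 7: stock=0 <= 15 -> ALERT
  After event 8: stock=0 <= 15 -> ALERT
  After event 9: stock=0 <= 15 -> ALERT
  After event 10: stock=0 <= 15 -> ALERT
Alert events: [4, 5, 6, 7, 8, 9, 10]. Count = 7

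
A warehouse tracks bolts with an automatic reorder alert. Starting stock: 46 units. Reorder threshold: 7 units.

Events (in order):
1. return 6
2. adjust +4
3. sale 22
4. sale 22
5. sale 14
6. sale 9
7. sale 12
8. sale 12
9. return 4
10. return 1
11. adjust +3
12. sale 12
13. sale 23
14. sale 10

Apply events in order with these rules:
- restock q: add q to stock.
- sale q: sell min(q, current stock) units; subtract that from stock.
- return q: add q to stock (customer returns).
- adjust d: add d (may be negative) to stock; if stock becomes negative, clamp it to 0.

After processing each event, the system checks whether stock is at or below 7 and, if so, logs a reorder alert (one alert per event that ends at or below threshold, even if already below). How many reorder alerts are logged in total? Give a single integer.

Processing events:
Start: stock = 46
  Event 1 (return 6): 46 + 6 = 52
  Event 2 (adjust +4): 52 + 4 = 56
  Event 3 (sale 22): sell min(22,56)=22. stock: 56 - 22 = 34. total_sold = 22
  Event 4 (sale 22): sell min(22,34)=22. stock: 34 - 22 = 12. total_sold = 44
  Event 5 (sale 14): sell min(14,12)=12. stock: 12 - 12 = 0. total_sold = 56
  Event 6 (sale 9): sell min(9,0)=0. stock: 0 - 0 = 0. total_sold = 56
  Event 7 (sale 12): sell min(12,0)=0. stock: 0 - 0 = 0. total_sold = 56
  Event 8 (sale 12): sell min(12,0)=0. stock: 0 - 0 = 0. total_sold = 56
  Event 9 (return 4): 0 + 4 = 4
  Event 10 (return 1): 4 + 1 = 5
  Event 11 (adjust +3): 5 + 3 = 8
  Event 12 (sale 12): sell min(12,8)=8. stock: 8 - 8 = 0. total_sold = 64
  Event 13 (sale 23): sell min(23,0)=0. stock: 0 - 0 = 0. total_sold = 64
  Event 14 (sale 10): sell min(10,0)=0. stock: 0 - 0 = 0. total_sold = 64
Final: stock = 0, total_sold = 64

Checking against threshold 7:
  After event 1: stock=52 > 7
  After event 2: stock=56 > 7
  After event 3: stock=34 > 7
  After event 4: stock=12 > 7
  After event 5: stock=0 <= 7 -> ALERT
  After event 6: stock=0 <= 7 -> ALERT
  After event 7: stock=0 <= 7 -> ALERT
  After event 8: stock=0 <= 7 -> ALERT
  After event 9: stock=4 <= 7 -> ALERT
  After event 10: stock=5 <= 7 -> ALERT
  After event 11: stock=8 > 7
  After event 12: stock=0 <= 7 -> ALERT
  After event 13: stock=0 <= 7 -> ALERT
  After event 14: stock=0 <= 7 -> ALERT
Alert events: [5, 6, 7, 8, 9, 10, 12, 13, 14]. Count = 9

Answer: 9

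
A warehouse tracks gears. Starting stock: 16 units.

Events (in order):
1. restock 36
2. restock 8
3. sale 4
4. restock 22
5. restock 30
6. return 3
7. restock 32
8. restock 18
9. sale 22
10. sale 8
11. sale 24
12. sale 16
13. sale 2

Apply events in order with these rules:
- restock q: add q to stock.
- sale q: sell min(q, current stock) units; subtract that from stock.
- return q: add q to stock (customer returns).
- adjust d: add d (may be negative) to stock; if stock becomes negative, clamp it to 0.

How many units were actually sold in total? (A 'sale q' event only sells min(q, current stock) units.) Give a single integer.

Processing events:
Start: stock = 16
  Event 1 (restock 36): 16 + 36 = 52
  Event 2 (restock 8): 52 + 8 = 60
  Event 3 (sale 4): sell min(4,60)=4. stock: 60 - 4 = 56. total_sold = 4
  Event 4 (restock 22): 56 + 22 = 78
  Event 5 (restock 30): 78 + 30 = 108
  Event 6 (return 3): 108 + 3 = 111
  Event 7 (restock 32): 111 + 32 = 143
  Event 8 (restock 18): 143 + 18 = 161
  Event 9 (sale 22): sell min(22,161)=22. stock: 161 - 22 = 139. total_sold = 26
  Event 10 (sale 8): sell min(8,139)=8. stock: 139 - 8 = 131. total_sold = 34
  Event 11 (sale 24): sell min(24,131)=24. stock: 131 - 24 = 107. total_sold = 58
  Event 12 (sale 16): sell min(16,107)=16. stock: 107 - 16 = 91. total_sold = 74
  Event 13 (sale 2): sell min(2,91)=2. stock: 91 - 2 = 89. total_sold = 76
Final: stock = 89, total_sold = 76

Answer: 76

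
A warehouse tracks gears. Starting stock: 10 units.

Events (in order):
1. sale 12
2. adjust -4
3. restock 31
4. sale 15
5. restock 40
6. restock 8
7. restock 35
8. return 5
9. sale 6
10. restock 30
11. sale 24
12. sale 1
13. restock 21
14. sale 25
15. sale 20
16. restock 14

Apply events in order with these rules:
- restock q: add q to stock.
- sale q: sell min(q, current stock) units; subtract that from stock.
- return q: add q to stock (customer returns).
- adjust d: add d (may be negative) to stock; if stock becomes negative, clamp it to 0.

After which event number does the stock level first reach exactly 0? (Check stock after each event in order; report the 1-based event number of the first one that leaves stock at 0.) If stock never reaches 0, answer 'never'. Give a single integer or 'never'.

Processing events:
Start: stock = 10
  Event 1 (sale 12): sell min(12,10)=10. stock: 10 - 10 = 0. total_sold = 10
  Event 2 (adjust -4): 0 + -4 = 0 (clamped to 0)
  Event 3 (restock 31): 0 + 31 = 31
  Event 4 (sale 15): sell min(15,31)=15. stock: 31 - 15 = 16. total_sold = 25
  Event 5 (restock 40): 16 + 40 = 56
  Event 6 (restock 8): 56 + 8 = 64
  Event 7 (restock 35): 64 + 35 = 99
  Event 8 (return 5): 99 + 5 = 104
  Event 9 (sale 6): sell min(6,104)=6. stock: 104 - 6 = 98. total_sold = 31
  Event 10 (restock 30): 98 + 30 = 128
  Event 11 (sale 24): sell min(24,128)=24. stock: 128 - 24 = 104. total_sold = 55
  Event 12 (sale 1): sell min(1,104)=1. stock: 104 - 1 = 103. total_sold = 56
  Event 13 (restock 21): 103 + 21 = 124
  Event 14 (sale 25): sell min(25,124)=25. stock: 124 - 25 = 99. total_sold = 81
  Event 15 (sale 20): sell min(20,99)=20. stock: 99 - 20 = 79. total_sold = 101
  Event 16 (restock 14): 79 + 14 = 93
Final: stock = 93, total_sold = 101

First zero at event 1.

Answer: 1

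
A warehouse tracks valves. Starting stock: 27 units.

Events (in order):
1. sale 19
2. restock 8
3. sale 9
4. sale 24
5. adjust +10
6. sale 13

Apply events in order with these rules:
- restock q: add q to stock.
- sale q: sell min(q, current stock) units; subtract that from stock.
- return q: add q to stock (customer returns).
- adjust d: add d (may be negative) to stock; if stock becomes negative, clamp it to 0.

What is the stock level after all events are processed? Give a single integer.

Answer: 0

Derivation:
Processing events:
Start: stock = 27
  Event 1 (sale 19): sell min(19,27)=19. stock: 27 - 19 = 8. total_sold = 19
  Event 2 (restock 8): 8 + 8 = 16
  Event 3 (sale 9): sell min(9,16)=9. stock: 16 - 9 = 7. total_sold = 28
  Event 4 (sale 24): sell min(24,7)=7. stock: 7 - 7 = 0. total_sold = 35
  Event 5 (adjust +10): 0 + 10 = 10
  Event 6 (sale 13): sell min(13,10)=10. stock: 10 - 10 = 0. total_sold = 45
Final: stock = 0, total_sold = 45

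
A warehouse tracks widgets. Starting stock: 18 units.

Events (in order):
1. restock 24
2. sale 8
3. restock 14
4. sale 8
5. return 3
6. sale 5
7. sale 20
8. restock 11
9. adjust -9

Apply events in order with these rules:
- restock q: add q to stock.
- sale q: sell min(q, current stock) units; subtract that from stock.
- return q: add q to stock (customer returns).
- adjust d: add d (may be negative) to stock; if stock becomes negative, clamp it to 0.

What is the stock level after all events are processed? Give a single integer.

Processing events:
Start: stock = 18
  Event 1 (restock 24): 18 + 24 = 42
  Event 2 (sale 8): sell min(8,42)=8. stock: 42 - 8 = 34. total_sold = 8
  Event 3 (restock 14): 34 + 14 = 48
  Event 4 (sale 8): sell min(8,48)=8. stock: 48 - 8 = 40. total_sold = 16
  Event 5 (return 3): 40 + 3 = 43
  Event 6 (sale 5): sell min(5,43)=5. stock: 43 - 5 = 38. total_sold = 21
  Event 7 (sale 20): sell min(20,38)=20. stock: 38 - 20 = 18. total_sold = 41
  Event 8 (restock 11): 18 + 11 = 29
  Event 9 (adjust -9): 29 + -9 = 20
Final: stock = 20, total_sold = 41

Answer: 20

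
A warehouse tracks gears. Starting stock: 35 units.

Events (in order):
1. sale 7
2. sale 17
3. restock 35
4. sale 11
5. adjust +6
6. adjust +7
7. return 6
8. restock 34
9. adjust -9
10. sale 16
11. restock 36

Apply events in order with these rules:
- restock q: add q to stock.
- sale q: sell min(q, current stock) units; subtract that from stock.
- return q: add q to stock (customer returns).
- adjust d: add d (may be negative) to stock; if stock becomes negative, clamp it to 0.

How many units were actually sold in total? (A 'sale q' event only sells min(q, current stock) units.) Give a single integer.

Answer: 51

Derivation:
Processing events:
Start: stock = 35
  Event 1 (sale 7): sell min(7,35)=7. stock: 35 - 7 = 28. total_sold = 7
  Event 2 (sale 17): sell min(17,28)=17. stock: 28 - 17 = 11. total_sold = 24
  Event 3 (restock 35): 11 + 35 = 46
  Event 4 (sale 11): sell min(11,46)=11. stock: 46 - 11 = 35. total_sold = 35
  Event 5 (adjust +6): 35 + 6 = 41
  Event 6 (adjust +7): 41 + 7 = 48
  Event 7 (return 6): 48 + 6 = 54
  Event 8 (restock 34): 54 + 34 = 88
  Event 9 (adjust -9): 88 + -9 = 79
  Event 10 (sale 16): sell min(16,79)=16. stock: 79 - 16 = 63. total_sold = 51
  Event 11 (restock 36): 63 + 36 = 99
Final: stock = 99, total_sold = 51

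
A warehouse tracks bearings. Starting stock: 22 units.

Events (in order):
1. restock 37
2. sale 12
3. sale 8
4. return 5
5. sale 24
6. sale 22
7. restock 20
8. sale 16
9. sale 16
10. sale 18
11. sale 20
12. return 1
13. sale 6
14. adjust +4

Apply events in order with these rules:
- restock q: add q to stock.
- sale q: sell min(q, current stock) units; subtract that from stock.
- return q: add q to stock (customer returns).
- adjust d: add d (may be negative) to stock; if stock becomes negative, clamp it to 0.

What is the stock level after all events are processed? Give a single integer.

Processing events:
Start: stock = 22
  Event 1 (restock 37): 22 + 37 = 59
  Event 2 (sale 12): sell min(12,59)=12. stock: 59 - 12 = 47. total_sold = 12
  Event 3 (sale 8): sell min(8,47)=8. stock: 47 - 8 = 39. total_sold = 20
  Event 4 (return 5): 39 + 5 = 44
  Event 5 (sale 24): sell min(24,44)=24. stock: 44 - 24 = 20. total_sold = 44
  Event 6 (sale 22): sell min(22,20)=20. stock: 20 - 20 = 0. total_sold = 64
  Event 7 (restock 20): 0 + 20 = 20
  Event 8 (sale 16): sell min(16,20)=16. stock: 20 - 16 = 4. total_sold = 80
  Event 9 (sale 16): sell min(16,4)=4. stock: 4 - 4 = 0. total_sold = 84
  Event 10 (sale 18): sell min(18,0)=0. stock: 0 - 0 = 0. total_sold = 84
  Event 11 (sale 20): sell min(20,0)=0. stock: 0 - 0 = 0. total_sold = 84
  Event 12 (return 1): 0 + 1 = 1
  Event 13 (sale 6): sell min(6,1)=1. stock: 1 - 1 = 0. total_sold = 85
  Event 14 (adjust +4): 0 + 4 = 4
Final: stock = 4, total_sold = 85

Answer: 4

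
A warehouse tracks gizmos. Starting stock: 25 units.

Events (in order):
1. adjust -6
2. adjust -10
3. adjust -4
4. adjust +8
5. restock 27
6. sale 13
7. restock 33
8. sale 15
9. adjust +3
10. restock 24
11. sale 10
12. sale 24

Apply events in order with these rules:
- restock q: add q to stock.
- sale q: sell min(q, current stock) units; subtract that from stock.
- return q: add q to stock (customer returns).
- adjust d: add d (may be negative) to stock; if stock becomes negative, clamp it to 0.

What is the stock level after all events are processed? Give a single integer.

Processing events:
Start: stock = 25
  Event 1 (adjust -6): 25 + -6 = 19
  Event 2 (adjust -10): 19 + -10 = 9
  Event 3 (adjust -4): 9 + -4 = 5
  Event 4 (adjust +8): 5 + 8 = 13
  Event 5 (restock 27): 13 + 27 = 40
  Event 6 (sale 13): sell min(13,40)=13. stock: 40 - 13 = 27. total_sold = 13
  Event 7 (restock 33): 27 + 33 = 60
  Event 8 (sale 15): sell min(15,60)=15. stock: 60 - 15 = 45. total_sold = 28
  Event 9 (adjust +3): 45 + 3 = 48
  Event 10 (restock 24): 48 + 24 = 72
  Event 11 (sale 10): sell min(10,72)=10. stock: 72 - 10 = 62. total_sold = 38
  Event 12 (sale 24): sell min(24,62)=24. stock: 62 - 24 = 38. total_sold = 62
Final: stock = 38, total_sold = 62

Answer: 38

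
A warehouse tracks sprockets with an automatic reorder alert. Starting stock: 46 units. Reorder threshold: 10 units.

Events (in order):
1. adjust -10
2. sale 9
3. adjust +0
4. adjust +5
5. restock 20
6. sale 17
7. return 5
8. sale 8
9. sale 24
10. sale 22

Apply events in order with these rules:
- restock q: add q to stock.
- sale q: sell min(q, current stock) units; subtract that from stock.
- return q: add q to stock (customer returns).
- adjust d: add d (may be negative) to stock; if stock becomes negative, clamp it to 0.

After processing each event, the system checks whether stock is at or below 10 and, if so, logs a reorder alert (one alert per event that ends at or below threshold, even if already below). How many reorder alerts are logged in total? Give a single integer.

Processing events:
Start: stock = 46
  Event 1 (adjust -10): 46 + -10 = 36
  Event 2 (sale 9): sell min(9,36)=9. stock: 36 - 9 = 27. total_sold = 9
  Event 3 (adjust +0): 27 + 0 = 27
  Event 4 (adjust +5): 27 + 5 = 32
  Event 5 (restock 20): 32 + 20 = 52
  Event 6 (sale 17): sell min(17,52)=17. stock: 52 - 17 = 35. total_sold = 26
  Event 7 (return 5): 35 + 5 = 40
  Event 8 (sale 8): sell min(8,40)=8. stock: 40 - 8 = 32. total_sold = 34
  Event 9 (sale 24): sell min(24,32)=24. stock: 32 - 24 = 8. total_sold = 58
  Event 10 (sale 22): sell min(22,8)=8. stock: 8 - 8 = 0. total_sold = 66
Final: stock = 0, total_sold = 66

Checking against threshold 10:
  After event 1: stock=36 > 10
  After event 2: stock=27 > 10
  After event 3: stock=27 > 10
  After event 4: stock=32 > 10
  After event 5: stock=52 > 10
  After event 6: stock=35 > 10
  After event 7: stock=40 > 10
  After event 8: stock=32 > 10
  After event 9: stock=8 <= 10 -> ALERT
  After event 10: stock=0 <= 10 -> ALERT
Alert events: [9, 10]. Count = 2

Answer: 2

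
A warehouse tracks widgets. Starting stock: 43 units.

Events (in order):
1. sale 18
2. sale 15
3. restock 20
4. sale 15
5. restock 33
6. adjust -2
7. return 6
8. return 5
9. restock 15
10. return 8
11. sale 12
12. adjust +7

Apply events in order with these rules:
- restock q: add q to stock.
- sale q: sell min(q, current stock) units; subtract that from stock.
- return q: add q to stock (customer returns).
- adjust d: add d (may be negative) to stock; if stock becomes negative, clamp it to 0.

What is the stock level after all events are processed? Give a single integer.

Processing events:
Start: stock = 43
  Event 1 (sale 18): sell min(18,43)=18. stock: 43 - 18 = 25. total_sold = 18
  Event 2 (sale 15): sell min(15,25)=15. stock: 25 - 15 = 10. total_sold = 33
  Event 3 (restock 20): 10 + 20 = 30
  Event 4 (sale 15): sell min(15,30)=15. stock: 30 - 15 = 15. total_sold = 48
  Event 5 (restock 33): 15 + 33 = 48
  Event 6 (adjust -2): 48 + -2 = 46
  Event 7 (return 6): 46 + 6 = 52
  Event 8 (return 5): 52 + 5 = 57
  Event 9 (restock 15): 57 + 15 = 72
  Event 10 (return 8): 72 + 8 = 80
  Event 11 (sale 12): sell min(12,80)=12. stock: 80 - 12 = 68. total_sold = 60
  Event 12 (adjust +7): 68 + 7 = 75
Final: stock = 75, total_sold = 60

Answer: 75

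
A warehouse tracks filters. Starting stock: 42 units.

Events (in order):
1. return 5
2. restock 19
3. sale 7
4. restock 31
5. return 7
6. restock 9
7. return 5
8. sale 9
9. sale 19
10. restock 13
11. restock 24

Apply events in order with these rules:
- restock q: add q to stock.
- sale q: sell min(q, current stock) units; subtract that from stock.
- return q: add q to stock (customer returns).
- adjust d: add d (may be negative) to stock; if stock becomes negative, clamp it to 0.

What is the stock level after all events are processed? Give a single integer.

Processing events:
Start: stock = 42
  Event 1 (return 5): 42 + 5 = 47
  Event 2 (restock 19): 47 + 19 = 66
  Event 3 (sale 7): sell min(7,66)=7. stock: 66 - 7 = 59. total_sold = 7
  Event 4 (restock 31): 59 + 31 = 90
  Event 5 (return 7): 90 + 7 = 97
  Event 6 (restock 9): 97 + 9 = 106
  Event 7 (return 5): 106 + 5 = 111
  Event 8 (sale 9): sell min(9,111)=9. stock: 111 - 9 = 102. total_sold = 16
  Event 9 (sale 19): sell min(19,102)=19. stock: 102 - 19 = 83. total_sold = 35
  Event 10 (restock 13): 83 + 13 = 96
  Event 11 (restock 24): 96 + 24 = 120
Final: stock = 120, total_sold = 35

Answer: 120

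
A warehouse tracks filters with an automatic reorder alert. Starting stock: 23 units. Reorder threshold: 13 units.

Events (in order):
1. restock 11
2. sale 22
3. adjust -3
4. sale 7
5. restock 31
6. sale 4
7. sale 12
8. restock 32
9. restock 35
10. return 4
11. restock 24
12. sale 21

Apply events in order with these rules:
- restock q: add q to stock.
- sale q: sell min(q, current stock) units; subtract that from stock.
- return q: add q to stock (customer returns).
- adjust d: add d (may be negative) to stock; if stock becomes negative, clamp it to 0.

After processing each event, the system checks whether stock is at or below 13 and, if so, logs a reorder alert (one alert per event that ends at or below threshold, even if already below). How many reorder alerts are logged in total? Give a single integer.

Answer: 3

Derivation:
Processing events:
Start: stock = 23
  Event 1 (restock 11): 23 + 11 = 34
  Event 2 (sale 22): sell min(22,34)=22. stock: 34 - 22 = 12. total_sold = 22
  Event 3 (adjust -3): 12 + -3 = 9
  Event 4 (sale 7): sell min(7,9)=7. stock: 9 - 7 = 2. total_sold = 29
  Event 5 (restock 31): 2 + 31 = 33
  Event 6 (sale 4): sell min(4,33)=4. stock: 33 - 4 = 29. total_sold = 33
  Event 7 (sale 12): sell min(12,29)=12. stock: 29 - 12 = 17. total_sold = 45
  Event 8 (restock 32): 17 + 32 = 49
  Event 9 (restock 35): 49 + 35 = 84
  Event 10 (return 4): 84 + 4 = 88
  Event 11 (restock 24): 88 + 24 = 112
  Event 12 (sale 21): sell min(21,112)=21. stock: 112 - 21 = 91. total_sold = 66
Final: stock = 91, total_sold = 66

Checking against threshold 13:
  After event 1: stock=34 > 13
  After event 2: stock=12 <= 13 -> ALERT
  After event 3: stock=9 <= 13 -> ALERT
  After event 4: stock=2 <= 13 -> ALERT
  After event 5: stock=33 > 13
  After event 6: stock=29 > 13
  After event 7: stock=17 > 13
  After event 8: stock=49 > 13
  After event 9: stock=84 > 13
  After event 10: stock=88 > 13
  After event 11: stock=112 > 13
  After event 12: stock=91 > 13
Alert events: [2, 3, 4]. Count = 3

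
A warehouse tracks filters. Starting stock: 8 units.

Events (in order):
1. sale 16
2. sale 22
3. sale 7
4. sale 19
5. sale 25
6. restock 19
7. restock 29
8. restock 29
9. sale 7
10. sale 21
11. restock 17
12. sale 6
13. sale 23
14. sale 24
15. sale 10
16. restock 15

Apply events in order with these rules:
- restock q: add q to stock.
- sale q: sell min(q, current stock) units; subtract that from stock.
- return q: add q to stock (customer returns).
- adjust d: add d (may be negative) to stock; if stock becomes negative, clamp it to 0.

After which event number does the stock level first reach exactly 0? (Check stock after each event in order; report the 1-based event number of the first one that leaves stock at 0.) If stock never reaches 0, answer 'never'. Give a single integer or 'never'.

Processing events:
Start: stock = 8
  Event 1 (sale 16): sell min(16,8)=8. stock: 8 - 8 = 0. total_sold = 8
  Event 2 (sale 22): sell min(22,0)=0. stock: 0 - 0 = 0. total_sold = 8
  Event 3 (sale 7): sell min(7,0)=0. stock: 0 - 0 = 0. total_sold = 8
  Event 4 (sale 19): sell min(19,0)=0. stock: 0 - 0 = 0. total_sold = 8
  Event 5 (sale 25): sell min(25,0)=0. stock: 0 - 0 = 0. total_sold = 8
  Event 6 (restock 19): 0 + 19 = 19
  Event 7 (restock 29): 19 + 29 = 48
  Event 8 (restock 29): 48 + 29 = 77
  Event 9 (sale 7): sell min(7,77)=7. stock: 77 - 7 = 70. total_sold = 15
  Event 10 (sale 21): sell min(21,70)=21. stock: 70 - 21 = 49. total_sold = 36
  Event 11 (restock 17): 49 + 17 = 66
  Event 12 (sale 6): sell min(6,66)=6. stock: 66 - 6 = 60. total_sold = 42
  Event 13 (sale 23): sell min(23,60)=23. stock: 60 - 23 = 37. total_sold = 65
  Event 14 (sale 24): sell min(24,37)=24. stock: 37 - 24 = 13. total_sold = 89
  Event 15 (sale 10): sell min(10,13)=10. stock: 13 - 10 = 3. total_sold = 99
  Event 16 (restock 15): 3 + 15 = 18
Final: stock = 18, total_sold = 99

First zero at event 1.

Answer: 1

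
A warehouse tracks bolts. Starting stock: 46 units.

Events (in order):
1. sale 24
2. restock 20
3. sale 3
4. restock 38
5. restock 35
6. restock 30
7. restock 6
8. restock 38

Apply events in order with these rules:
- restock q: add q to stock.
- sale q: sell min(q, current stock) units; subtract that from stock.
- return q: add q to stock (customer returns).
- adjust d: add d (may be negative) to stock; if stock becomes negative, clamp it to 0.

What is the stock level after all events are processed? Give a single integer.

Answer: 186

Derivation:
Processing events:
Start: stock = 46
  Event 1 (sale 24): sell min(24,46)=24. stock: 46 - 24 = 22. total_sold = 24
  Event 2 (restock 20): 22 + 20 = 42
  Event 3 (sale 3): sell min(3,42)=3. stock: 42 - 3 = 39. total_sold = 27
  Event 4 (restock 38): 39 + 38 = 77
  Event 5 (restock 35): 77 + 35 = 112
  Event 6 (restock 30): 112 + 30 = 142
  Event 7 (restock 6): 142 + 6 = 148
  Event 8 (restock 38): 148 + 38 = 186
Final: stock = 186, total_sold = 27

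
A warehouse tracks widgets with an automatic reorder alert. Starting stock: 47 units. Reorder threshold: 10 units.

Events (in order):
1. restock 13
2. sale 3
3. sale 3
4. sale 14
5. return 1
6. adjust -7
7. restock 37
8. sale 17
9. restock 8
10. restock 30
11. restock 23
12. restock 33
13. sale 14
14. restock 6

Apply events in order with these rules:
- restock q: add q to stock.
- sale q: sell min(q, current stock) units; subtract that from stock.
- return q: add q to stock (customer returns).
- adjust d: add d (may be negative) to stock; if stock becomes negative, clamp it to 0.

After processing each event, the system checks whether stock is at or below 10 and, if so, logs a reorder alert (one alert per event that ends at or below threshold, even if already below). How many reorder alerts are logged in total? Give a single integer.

Answer: 0

Derivation:
Processing events:
Start: stock = 47
  Event 1 (restock 13): 47 + 13 = 60
  Event 2 (sale 3): sell min(3,60)=3. stock: 60 - 3 = 57. total_sold = 3
  Event 3 (sale 3): sell min(3,57)=3. stock: 57 - 3 = 54. total_sold = 6
  Event 4 (sale 14): sell min(14,54)=14. stock: 54 - 14 = 40. total_sold = 20
  Event 5 (return 1): 40 + 1 = 41
  Event 6 (adjust -7): 41 + -7 = 34
  Event 7 (restock 37): 34 + 37 = 71
  Event 8 (sale 17): sell min(17,71)=17. stock: 71 - 17 = 54. total_sold = 37
  Event 9 (restock 8): 54 + 8 = 62
  Event 10 (restock 30): 62 + 30 = 92
  Event 11 (restock 23): 92 + 23 = 115
  Event 12 (restock 33): 115 + 33 = 148
  Event 13 (sale 14): sell min(14,148)=14. stock: 148 - 14 = 134. total_sold = 51
  Event 14 (restock 6): 134 + 6 = 140
Final: stock = 140, total_sold = 51

Checking against threshold 10:
  After event 1: stock=60 > 10
  After event 2: stock=57 > 10
  After event 3: stock=54 > 10
  After event 4: stock=40 > 10
  After event 5: stock=41 > 10
  After event 6: stock=34 > 10
  After event 7: stock=71 > 10
  After event 8: stock=54 > 10
  After event 9: stock=62 > 10
  After event 10: stock=92 > 10
  After event 11: stock=115 > 10
  After event 12: stock=148 > 10
  After event 13: stock=134 > 10
  After event 14: stock=140 > 10
Alert events: []. Count = 0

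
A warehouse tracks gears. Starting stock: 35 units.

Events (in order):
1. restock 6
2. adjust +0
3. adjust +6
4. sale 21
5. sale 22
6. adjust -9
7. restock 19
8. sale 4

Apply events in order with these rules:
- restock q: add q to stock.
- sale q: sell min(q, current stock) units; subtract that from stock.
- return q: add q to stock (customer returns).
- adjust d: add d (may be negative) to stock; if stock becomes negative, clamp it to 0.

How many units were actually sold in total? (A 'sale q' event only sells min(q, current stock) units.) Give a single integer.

Answer: 47

Derivation:
Processing events:
Start: stock = 35
  Event 1 (restock 6): 35 + 6 = 41
  Event 2 (adjust +0): 41 + 0 = 41
  Event 3 (adjust +6): 41 + 6 = 47
  Event 4 (sale 21): sell min(21,47)=21. stock: 47 - 21 = 26. total_sold = 21
  Event 5 (sale 22): sell min(22,26)=22. stock: 26 - 22 = 4. total_sold = 43
  Event 6 (adjust -9): 4 + -9 = 0 (clamped to 0)
  Event 7 (restock 19): 0 + 19 = 19
  Event 8 (sale 4): sell min(4,19)=4. stock: 19 - 4 = 15. total_sold = 47
Final: stock = 15, total_sold = 47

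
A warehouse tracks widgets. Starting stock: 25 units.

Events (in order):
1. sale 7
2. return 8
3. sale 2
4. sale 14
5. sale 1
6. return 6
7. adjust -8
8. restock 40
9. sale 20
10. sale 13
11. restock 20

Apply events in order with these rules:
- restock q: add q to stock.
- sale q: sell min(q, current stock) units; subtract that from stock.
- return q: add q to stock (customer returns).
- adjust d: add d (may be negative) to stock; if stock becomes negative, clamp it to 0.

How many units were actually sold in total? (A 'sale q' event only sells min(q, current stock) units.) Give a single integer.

Answer: 57

Derivation:
Processing events:
Start: stock = 25
  Event 1 (sale 7): sell min(7,25)=7. stock: 25 - 7 = 18. total_sold = 7
  Event 2 (return 8): 18 + 8 = 26
  Event 3 (sale 2): sell min(2,26)=2. stock: 26 - 2 = 24. total_sold = 9
  Event 4 (sale 14): sell min(14,24)=14. stock: 24 - 14 = 10. total_sold = 23
  Event 5 (sale 1): sell min(1,10)=1. stock: 10 - 1 = 9. total_sold = 24
  Event 6 (return 6): 9 + 6 = 15
  Event 7 (adjust -8): 15 + -8 = 7
  Event 8 (restock 40): 7 + 40 = 47
  Event 9 (sale 20): sell min(20,47)=20. stock: 47 - 20 = 27. total_sold = 44
  Event 10 (sale 13): sell min(13,27)=13. stock: 27 - 13 = 14. total_sold = 57
  Event 11 (restock 20): 14 + 20 = 34
Final: stock = 34, total_sold = 57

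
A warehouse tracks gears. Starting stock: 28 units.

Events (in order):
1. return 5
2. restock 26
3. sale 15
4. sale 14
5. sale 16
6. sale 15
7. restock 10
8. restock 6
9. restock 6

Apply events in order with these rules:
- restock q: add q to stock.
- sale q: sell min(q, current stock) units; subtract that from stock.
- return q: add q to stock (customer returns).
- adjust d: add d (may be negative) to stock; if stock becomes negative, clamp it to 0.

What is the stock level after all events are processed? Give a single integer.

Answer: 22

Derivation:
Processing events:
Start: stock = 28
  Event 1 (return 5): 28 + 5 = 33
  Event 2 (restock 26): 33 + 26 = 59
  Event 3 (sale 15): sell min(15,59)=15. stock: 59 - 15 = 44. total_sold = 15
  Event 4 (sale 14): sell min(14,44)=14. stock: 44 - 14 = 30. total_sold = 29
  Event 5 (sale 16): sell min(16,30)=16. stock: 30 - 16 = 14. total_sold = 45
  Event 6 (sale 15): sell min(15,14)=14. stock: 14 - 14 = 0. total_sold = 59
  Event 7 (restock 10): 0 + 10 = 10
  Event 8 (restock 6): 10 + 6 = 16
  Event 9 (restock 6): 16 + 6 = 22
Final: stock = 22, total_sold = 59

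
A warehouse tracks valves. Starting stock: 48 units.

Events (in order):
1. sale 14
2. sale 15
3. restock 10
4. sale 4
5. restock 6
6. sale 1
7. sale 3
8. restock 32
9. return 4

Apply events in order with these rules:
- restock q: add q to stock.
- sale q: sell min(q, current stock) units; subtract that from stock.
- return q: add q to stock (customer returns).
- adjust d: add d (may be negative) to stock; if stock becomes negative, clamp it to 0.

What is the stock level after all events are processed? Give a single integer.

Processing events:
Start: stock = 48
  Event 1 (sale 14): sell min(14,48)=14. stock: 48 - 14 = 34. total_sold = 14
  Event 2 (sale 15): sell min(15,34)=15. stock: 34 - 15 = 19. total_sold = 29
  Event 3 (restock 10): 19 + 10 = 29
  Event 4 (sale 4): sell min(4,29)=4. stock: 29 - 4 = 25. total_sold = 33
  Event 5 (restock 6): 25 + 6 = 31
  Event 6 (sale 1): sell min(1,31)=1. stock: 31 - 1 = 30. total_sold = 34
  Event 7 (sale 3): sell min(3,30)=3. stock: 30 - 3 = 27. total_sold = 37
  Event 8 (restock 32): 27 + 32 = 59
  Event 9 (return 4): 59 + 4 = 63
Final: stock = 63, total_sold = 37

Answer: 63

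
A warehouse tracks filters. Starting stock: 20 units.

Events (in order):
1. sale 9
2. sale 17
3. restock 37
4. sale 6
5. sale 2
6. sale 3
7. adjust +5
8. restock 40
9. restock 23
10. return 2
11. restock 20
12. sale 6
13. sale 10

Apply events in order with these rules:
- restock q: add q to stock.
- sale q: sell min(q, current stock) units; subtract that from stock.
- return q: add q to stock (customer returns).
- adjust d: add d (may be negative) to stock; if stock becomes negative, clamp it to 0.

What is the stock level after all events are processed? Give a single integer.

Processing events:
Start: stock = 20
  Event 1 (sale 9): sell min(9,20)=9. stock: 20 - 9 = 11. total_sold = 9
  Event 2 (sale 17): sell min(17,11)=11. stock: 11 - 11 = 0. total_sold = 20
  Event 3 (restock 37): 0 + 37 = 37
  Event 4 (sale 6): sell min(6,37)=6. stock: 37 - 6 = 31. total_sold = 26
  Event 5 (sale 2): sell min(2,31)=2. stock: 31 - 2 = 29. total_sold = 28
  Event 6 (sale 3): sell min(3,29)=3. stock: 29 - 3 = 26. total_sold = 31
  Event 7 (adjust +5): 26 + 5 = 31
  Event 8 (restock 40): 31 + 40 = 71
  Event 9 (restock 23): 71 + 23 = 94
  Event 10 (return 2): 94 + 2 = 96
  Event 11 (restock 20): 96 + 20 = 116
  Event 12 (sale 6): sell min(6,116)=6. stock: 116 - 6 = 110. total_sold = 37
  Event 13 (sale 10): sell min(10,110)=10. stock: 110 - 10 = 100. total_sold = 47
Final: stock = 100, total_sold = 47

Answer: 100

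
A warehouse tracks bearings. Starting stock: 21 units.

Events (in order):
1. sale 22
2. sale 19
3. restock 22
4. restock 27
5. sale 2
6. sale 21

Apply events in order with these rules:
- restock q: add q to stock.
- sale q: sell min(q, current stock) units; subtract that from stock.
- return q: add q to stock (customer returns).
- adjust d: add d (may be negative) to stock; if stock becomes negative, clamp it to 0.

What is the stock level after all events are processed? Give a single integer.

Processing events:
Start: stock = 21
  Event 1 (sale 22): sell min(22,21)=21. stock: 21 - 21 = 0. total_sold = 21
  Event 2 (sale 19): sell min(19,0)=0. stock: 0 - 0 = 0. total_sold = 21
  Event 3 (restock 22): 0 + 22 = 22
  Event 4 (restock 27): 22 + 27 = 49
  Event 5 (sale 2): sell min(2,49)=2. stock: 49 - 2 = 47. total_sold = 23
  Event 6 (sale 21): sell min(21,47)=21. stock: 47 - 21 = 26. total_sold = 44
Final: stock = 26, total_sold = 44

Answer: 26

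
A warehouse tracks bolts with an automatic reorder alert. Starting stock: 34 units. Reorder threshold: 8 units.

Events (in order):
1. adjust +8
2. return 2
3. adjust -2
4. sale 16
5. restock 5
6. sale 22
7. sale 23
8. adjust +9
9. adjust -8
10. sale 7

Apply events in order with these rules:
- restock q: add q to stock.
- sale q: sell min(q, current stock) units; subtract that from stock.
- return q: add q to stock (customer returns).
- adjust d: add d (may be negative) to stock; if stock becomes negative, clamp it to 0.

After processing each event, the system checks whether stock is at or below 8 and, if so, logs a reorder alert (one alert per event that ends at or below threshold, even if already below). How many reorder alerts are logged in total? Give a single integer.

Answer: 3

Derivation:
Processing events:
Start: stock = 34
  Event 1 (adjust +8): 34 + 8 = 42
  Event 2 (return 2): 42 + 2 = 44
  Event 3 (adjust -2): 44 + -2 = 42
  Event 4 (sale 16): sell min(16,42)=16. stock: 42 - 16 = 26. total_sold = 16
  Event 5 (restock 5): 26 + 5 = 31
  Event 6 (sale 22): sell min(22,31)=22. stock: 31 - 22 = 9. total_sold = 38
  Event 7 (sale 23): sell min(23,9)=9. stock: 9 - 9 = 0. total_sold = 47
  Event 8 (adjust +9): 0 + 9 = 9
  Event 9 (adjust -8): 9 + -8 = 1
  Event 10 (sale 7): sell min(7,1)=1. stock: 1 - 1 = 0. total_sold = 48
Final: stock = 0, total_sold = 48

Checking against threshold 8:
  After event 1: stock=42 > 8
  After event 2: stock=44 > 8
  After event 3: stock=42 > 8
  After event 4: stock=26 > 8
  After event 5: stock=31 > 8
  After event 6: stock=9 > 8
  After event 7: stock=0 <= 8 -> ALERT
  After event 8: stock=9 > 8
  After event 9: stock=1 <= 8 -> ALERT
  After event 10: stock=0 <= 8 -> ALERT
Alert events: [7, 9, 10]. Count = 3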